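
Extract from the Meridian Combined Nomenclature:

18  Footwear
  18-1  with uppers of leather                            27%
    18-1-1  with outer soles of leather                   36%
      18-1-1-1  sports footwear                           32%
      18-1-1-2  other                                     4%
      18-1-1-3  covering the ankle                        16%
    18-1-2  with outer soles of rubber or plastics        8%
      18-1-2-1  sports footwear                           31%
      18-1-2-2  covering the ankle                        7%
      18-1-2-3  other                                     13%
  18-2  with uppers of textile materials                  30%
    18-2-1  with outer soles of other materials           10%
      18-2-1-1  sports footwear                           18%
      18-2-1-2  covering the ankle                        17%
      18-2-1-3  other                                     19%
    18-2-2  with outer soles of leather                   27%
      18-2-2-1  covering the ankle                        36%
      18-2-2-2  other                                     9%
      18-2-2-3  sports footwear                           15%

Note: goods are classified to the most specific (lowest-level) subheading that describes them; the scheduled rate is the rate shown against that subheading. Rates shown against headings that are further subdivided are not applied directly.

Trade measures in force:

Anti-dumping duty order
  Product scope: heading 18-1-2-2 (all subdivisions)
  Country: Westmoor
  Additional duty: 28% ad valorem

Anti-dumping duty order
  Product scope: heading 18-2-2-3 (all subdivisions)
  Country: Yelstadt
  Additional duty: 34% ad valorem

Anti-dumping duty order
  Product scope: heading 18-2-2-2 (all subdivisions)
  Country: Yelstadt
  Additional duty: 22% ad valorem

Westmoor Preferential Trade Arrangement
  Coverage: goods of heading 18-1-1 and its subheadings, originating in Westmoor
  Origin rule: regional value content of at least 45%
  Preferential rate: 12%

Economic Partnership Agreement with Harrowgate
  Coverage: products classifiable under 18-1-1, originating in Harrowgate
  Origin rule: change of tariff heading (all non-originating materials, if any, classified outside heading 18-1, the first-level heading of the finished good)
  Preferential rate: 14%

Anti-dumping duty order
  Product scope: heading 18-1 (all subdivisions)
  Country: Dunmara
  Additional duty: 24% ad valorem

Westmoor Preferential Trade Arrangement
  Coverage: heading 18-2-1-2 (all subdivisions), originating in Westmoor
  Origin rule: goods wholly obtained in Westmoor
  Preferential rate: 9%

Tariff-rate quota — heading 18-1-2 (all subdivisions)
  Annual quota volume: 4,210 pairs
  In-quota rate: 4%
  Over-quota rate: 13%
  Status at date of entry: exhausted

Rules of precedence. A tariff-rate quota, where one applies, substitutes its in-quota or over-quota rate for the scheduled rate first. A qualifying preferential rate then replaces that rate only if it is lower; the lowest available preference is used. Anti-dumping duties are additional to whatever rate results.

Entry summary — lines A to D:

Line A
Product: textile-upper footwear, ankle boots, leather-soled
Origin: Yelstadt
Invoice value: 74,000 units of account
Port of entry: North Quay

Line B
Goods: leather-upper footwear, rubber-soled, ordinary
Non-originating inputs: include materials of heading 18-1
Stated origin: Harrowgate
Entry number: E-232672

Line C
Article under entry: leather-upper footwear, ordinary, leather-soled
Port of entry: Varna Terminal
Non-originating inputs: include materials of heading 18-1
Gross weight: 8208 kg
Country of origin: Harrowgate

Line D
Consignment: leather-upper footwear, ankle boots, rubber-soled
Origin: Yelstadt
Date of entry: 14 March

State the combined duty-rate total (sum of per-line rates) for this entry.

66%

Line A: textile-upper → 18-2; leather-soled → 18-2-2; ankle boots → 18-2-2-1. Scheduled 36%. No special measure applies. → 36%.
Line B: leather-upper → 18-1; rubber-soled → 18-1-2; ordinary → 18-1-2-3. Scheduled 13%. quota on 18-1-2 exhausted → over-quota 13%; Harrowgate agreement on 18-1-1: 18-1-2-3 not covered. → 13%.
Line C: leather-upper → 18-1; leather-soled → 18-1-1; ordinary → 18-1-1-2. Scheduled 4%. Harrowgate agreement on 18-1-1: CTH not met. → 4%.
Line D: leather-upper → 18-1; rubber-soled → 18-1-2; ankle boots → 18-1-2-2. Scheduled 7%. quota on 18-1-2 exhausted → over-quota 13%. → 13%.
Sum: 36% + 13% + 4% + 13% = 66%.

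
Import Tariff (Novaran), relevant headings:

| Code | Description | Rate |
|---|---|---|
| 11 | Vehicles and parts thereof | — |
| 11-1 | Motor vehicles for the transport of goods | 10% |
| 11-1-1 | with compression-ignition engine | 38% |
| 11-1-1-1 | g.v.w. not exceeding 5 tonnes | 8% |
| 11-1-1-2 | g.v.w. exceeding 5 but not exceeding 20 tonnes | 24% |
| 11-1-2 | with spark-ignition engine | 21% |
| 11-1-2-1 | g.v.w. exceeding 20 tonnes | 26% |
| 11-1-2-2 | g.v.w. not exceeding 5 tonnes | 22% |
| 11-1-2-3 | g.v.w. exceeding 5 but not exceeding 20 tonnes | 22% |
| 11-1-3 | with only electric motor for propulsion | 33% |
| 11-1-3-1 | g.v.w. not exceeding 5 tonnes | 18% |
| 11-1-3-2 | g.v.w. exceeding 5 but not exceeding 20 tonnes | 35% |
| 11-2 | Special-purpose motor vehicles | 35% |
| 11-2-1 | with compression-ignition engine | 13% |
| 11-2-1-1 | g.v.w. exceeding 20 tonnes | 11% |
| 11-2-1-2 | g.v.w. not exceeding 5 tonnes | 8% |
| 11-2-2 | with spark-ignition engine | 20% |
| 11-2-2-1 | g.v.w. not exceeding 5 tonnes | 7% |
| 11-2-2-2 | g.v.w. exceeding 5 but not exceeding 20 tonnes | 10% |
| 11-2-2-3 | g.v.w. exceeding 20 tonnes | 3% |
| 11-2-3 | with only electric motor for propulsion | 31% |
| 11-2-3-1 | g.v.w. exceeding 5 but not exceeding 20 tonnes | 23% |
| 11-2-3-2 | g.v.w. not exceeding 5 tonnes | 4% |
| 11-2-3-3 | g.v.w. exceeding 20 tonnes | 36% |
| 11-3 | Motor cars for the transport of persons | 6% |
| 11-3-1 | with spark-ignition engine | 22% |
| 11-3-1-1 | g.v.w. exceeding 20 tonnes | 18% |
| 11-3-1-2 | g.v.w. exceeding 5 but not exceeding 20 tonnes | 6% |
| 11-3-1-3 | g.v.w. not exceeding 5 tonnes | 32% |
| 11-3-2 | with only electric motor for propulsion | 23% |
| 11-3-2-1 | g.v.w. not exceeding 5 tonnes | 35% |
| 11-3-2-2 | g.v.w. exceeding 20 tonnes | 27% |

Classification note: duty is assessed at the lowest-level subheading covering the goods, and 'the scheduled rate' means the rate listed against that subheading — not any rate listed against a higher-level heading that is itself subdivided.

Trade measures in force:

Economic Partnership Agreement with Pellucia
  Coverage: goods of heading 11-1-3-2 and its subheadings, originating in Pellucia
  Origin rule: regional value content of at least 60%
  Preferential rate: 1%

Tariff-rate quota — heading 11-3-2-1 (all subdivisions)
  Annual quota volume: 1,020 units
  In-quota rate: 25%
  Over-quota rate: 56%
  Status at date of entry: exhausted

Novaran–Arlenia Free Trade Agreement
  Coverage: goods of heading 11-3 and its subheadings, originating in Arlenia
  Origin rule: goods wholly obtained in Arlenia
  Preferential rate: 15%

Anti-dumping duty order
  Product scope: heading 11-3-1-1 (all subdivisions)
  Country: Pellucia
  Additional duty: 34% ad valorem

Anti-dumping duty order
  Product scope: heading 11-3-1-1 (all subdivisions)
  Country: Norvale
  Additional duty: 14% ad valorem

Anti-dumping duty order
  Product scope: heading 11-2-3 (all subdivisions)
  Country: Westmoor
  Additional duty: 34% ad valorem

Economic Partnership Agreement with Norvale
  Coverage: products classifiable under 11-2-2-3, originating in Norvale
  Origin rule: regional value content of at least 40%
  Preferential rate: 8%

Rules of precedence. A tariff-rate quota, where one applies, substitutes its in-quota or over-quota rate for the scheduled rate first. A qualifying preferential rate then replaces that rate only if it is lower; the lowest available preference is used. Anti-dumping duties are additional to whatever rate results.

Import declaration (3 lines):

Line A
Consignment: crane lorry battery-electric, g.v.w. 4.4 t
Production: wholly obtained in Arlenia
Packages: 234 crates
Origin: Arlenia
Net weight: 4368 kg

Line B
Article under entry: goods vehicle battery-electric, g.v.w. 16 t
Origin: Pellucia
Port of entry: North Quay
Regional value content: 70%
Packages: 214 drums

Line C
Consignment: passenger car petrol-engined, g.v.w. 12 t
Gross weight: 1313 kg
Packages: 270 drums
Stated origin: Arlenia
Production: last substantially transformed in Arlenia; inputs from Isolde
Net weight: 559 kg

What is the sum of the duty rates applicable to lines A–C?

11%

Line A: crane lorry → 11-2; battery-electric → 11-2-3; g.v.w. 4.4 t → 11-2-3-2. Scheduled 4%. Arlenia agreement on 11-3: 11-2-3-2 not covered. → 4%.
Line B: goods vehicle → 11-1; battery-electric → 11-1-3; g.v.w. 16 t → 11-1-3-2. Scheduled 35%. Pellucia agreement on 11-1-3-2: RVC ≥ 60% → 1% available; preferential 1%. → 1%.
Line C: passenger car → 11-3; petrol-engined → 11-3-1; g.v.w. 12 t → 11-3-1-2. Scheduled 6%. Arlenia agreement on 11-3: not wholly obtained. → 6%.
Sum: 4% + 1% + 6% = 11%.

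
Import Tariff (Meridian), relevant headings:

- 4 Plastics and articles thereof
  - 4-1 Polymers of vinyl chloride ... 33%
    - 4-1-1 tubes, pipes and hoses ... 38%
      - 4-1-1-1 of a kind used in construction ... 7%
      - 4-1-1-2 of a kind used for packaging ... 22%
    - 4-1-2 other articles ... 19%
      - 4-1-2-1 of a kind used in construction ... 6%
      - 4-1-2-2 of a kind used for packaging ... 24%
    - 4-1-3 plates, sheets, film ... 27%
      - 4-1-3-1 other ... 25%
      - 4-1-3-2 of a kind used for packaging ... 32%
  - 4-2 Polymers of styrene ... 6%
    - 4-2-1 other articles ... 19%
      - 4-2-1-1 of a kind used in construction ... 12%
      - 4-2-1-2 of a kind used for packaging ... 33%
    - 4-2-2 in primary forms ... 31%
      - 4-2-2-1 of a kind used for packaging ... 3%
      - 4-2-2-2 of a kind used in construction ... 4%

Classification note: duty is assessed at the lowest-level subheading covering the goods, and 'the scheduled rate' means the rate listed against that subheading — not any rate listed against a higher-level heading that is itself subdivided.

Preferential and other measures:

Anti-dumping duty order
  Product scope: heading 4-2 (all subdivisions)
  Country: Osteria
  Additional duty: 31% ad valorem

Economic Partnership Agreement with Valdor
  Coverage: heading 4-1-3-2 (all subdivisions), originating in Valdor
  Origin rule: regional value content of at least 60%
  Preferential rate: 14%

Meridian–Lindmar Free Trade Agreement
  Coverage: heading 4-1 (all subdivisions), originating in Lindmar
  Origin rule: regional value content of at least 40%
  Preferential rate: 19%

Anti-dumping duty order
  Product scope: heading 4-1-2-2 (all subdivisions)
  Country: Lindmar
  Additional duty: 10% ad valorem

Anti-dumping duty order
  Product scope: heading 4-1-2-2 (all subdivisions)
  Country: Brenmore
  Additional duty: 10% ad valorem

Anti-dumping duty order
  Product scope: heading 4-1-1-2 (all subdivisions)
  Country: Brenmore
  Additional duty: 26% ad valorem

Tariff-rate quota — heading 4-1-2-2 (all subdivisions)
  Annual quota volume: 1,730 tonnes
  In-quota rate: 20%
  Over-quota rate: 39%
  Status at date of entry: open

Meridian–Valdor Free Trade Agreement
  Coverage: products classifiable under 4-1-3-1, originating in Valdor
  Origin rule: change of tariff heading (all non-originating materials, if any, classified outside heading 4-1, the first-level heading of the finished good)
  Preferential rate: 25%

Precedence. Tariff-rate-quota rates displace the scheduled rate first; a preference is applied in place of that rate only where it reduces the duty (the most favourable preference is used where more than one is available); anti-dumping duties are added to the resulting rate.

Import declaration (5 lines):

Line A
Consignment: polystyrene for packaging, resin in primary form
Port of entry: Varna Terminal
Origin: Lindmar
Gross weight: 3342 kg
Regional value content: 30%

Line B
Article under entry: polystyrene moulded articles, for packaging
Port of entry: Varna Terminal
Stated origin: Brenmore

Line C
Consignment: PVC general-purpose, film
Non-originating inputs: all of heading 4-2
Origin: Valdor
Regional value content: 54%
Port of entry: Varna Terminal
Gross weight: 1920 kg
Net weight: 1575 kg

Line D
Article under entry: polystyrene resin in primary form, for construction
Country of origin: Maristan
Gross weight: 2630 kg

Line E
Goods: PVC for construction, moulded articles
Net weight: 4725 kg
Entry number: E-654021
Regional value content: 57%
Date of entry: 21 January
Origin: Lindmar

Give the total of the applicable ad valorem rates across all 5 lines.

71%

Line A: polystyrene → 4-2; resin in primary form → 4-2-2; for packaging → 4-2-2-1. Scheduled 3%. Lindmar agreement on 4-1: 4-2-2-1 not covered. → 3%.
Line B: polystyrene → 4-2; moulded articles → 4-2-1; for packaging → 4-2-1-2. Scheduled 33%. No special measure applies. → 33%.
Line C: PVC → 4-1; film → 4-1-3; general-purpose → 4-1-3-1. Scheduled 25%. Valdor agreement on 4-1-3-2: 4-1-3-1 not covered; Valdor agreement on 4-1-3-1: CTH met → 25% available; preference 25% not lower than 25% → no reduction. → 25%.
Line D: polystyrene → 4-2; resin in primary form → 4-2-2; for construction → 4-2-2-2. Scheduled 4%. No special measure applies. → 4%.
Line E: PVC → 4-1; moulded articles → 4-1-2; for construction → 4-1-2-1. Scheduled 6%. Lindmar agreement on 4-1: RVC ≥ 40% → 19% available; preference 19% not lower than 6% → no reduction. → 6%.
Sum: 3% + 33% + 25% + 4% + 6% = 71%.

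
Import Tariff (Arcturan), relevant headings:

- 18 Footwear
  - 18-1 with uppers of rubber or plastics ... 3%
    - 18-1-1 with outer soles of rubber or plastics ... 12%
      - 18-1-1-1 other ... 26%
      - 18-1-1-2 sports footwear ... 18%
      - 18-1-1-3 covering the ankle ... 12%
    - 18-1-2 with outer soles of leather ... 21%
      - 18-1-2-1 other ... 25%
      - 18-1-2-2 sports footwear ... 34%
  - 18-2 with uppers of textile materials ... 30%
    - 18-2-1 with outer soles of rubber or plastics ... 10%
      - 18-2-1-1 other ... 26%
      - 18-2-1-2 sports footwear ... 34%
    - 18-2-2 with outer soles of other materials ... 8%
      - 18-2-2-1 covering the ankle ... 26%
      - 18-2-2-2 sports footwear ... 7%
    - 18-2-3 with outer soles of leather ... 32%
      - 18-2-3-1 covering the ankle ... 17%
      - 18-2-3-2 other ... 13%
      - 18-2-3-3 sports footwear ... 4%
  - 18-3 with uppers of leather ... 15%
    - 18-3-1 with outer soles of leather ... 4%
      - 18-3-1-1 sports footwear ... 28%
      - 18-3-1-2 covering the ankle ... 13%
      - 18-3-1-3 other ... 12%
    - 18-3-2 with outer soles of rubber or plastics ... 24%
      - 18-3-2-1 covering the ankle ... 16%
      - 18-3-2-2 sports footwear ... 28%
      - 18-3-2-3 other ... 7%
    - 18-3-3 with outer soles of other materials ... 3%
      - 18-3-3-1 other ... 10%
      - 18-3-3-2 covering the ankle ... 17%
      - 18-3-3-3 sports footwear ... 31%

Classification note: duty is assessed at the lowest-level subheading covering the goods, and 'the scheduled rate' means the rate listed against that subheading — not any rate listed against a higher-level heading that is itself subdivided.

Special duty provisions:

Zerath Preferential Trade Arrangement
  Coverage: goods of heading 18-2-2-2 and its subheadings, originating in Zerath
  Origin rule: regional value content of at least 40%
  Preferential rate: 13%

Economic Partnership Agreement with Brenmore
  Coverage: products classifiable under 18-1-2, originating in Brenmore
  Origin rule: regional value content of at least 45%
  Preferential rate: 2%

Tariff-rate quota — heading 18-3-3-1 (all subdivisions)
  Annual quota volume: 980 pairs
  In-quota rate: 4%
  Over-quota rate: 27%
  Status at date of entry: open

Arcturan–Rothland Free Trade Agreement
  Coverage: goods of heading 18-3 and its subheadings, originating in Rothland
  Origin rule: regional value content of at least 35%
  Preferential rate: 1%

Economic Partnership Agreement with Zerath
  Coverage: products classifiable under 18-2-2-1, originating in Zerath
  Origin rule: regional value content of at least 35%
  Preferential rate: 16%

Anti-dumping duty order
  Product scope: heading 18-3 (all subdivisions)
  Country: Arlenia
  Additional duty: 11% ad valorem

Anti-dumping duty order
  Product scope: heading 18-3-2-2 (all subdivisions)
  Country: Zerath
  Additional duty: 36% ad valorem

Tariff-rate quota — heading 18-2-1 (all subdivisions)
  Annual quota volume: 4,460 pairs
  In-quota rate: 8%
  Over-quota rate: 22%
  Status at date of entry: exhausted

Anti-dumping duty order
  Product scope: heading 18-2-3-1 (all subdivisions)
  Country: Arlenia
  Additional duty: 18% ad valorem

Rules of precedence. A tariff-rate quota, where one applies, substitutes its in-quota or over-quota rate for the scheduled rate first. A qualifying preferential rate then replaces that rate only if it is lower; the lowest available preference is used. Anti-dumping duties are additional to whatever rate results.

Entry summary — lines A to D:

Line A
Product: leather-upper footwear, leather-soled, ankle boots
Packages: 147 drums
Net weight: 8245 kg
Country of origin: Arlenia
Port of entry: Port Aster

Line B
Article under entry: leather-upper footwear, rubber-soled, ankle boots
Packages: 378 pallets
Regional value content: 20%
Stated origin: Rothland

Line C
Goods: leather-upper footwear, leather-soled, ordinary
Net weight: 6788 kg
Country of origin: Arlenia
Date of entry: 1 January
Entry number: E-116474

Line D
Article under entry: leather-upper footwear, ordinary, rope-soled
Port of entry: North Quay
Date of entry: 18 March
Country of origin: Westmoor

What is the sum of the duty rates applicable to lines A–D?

Line A: leather-upper → 18-3; leather-soled → 18-3-1; ankle boots → 18-3-1-2. Scheduled 13%. anti-dumping (Arlenia, 18-3): +11%; total 13% + 11% = 24%. → 24%.
Line B: leather-upper → 18-3; rubber-soled → 18-3-2; ankle boots → 18-3-2-1. Scheduled 16%. Rothland agreement on 18-3: RVC < 35%. → 16%.
Line C: leather-upper → 18-3; leather-soled → 18-3-1; ordinary → 18-3-1-3. Scheduled 12%. anti-dumping (Arlenia, 18-3): +11%; total 12% + 11% = 23%. → 23%.
Line D: leather-upper → 18-3; rope-soled → 18-3-3; ordinary → 18-3-3-1. Scheduled 10%. quota on 18-3-3-1 open → in-quota 4%. → 4%.
Sum: 24% + 16% + 23% + 4% = 67%.

67%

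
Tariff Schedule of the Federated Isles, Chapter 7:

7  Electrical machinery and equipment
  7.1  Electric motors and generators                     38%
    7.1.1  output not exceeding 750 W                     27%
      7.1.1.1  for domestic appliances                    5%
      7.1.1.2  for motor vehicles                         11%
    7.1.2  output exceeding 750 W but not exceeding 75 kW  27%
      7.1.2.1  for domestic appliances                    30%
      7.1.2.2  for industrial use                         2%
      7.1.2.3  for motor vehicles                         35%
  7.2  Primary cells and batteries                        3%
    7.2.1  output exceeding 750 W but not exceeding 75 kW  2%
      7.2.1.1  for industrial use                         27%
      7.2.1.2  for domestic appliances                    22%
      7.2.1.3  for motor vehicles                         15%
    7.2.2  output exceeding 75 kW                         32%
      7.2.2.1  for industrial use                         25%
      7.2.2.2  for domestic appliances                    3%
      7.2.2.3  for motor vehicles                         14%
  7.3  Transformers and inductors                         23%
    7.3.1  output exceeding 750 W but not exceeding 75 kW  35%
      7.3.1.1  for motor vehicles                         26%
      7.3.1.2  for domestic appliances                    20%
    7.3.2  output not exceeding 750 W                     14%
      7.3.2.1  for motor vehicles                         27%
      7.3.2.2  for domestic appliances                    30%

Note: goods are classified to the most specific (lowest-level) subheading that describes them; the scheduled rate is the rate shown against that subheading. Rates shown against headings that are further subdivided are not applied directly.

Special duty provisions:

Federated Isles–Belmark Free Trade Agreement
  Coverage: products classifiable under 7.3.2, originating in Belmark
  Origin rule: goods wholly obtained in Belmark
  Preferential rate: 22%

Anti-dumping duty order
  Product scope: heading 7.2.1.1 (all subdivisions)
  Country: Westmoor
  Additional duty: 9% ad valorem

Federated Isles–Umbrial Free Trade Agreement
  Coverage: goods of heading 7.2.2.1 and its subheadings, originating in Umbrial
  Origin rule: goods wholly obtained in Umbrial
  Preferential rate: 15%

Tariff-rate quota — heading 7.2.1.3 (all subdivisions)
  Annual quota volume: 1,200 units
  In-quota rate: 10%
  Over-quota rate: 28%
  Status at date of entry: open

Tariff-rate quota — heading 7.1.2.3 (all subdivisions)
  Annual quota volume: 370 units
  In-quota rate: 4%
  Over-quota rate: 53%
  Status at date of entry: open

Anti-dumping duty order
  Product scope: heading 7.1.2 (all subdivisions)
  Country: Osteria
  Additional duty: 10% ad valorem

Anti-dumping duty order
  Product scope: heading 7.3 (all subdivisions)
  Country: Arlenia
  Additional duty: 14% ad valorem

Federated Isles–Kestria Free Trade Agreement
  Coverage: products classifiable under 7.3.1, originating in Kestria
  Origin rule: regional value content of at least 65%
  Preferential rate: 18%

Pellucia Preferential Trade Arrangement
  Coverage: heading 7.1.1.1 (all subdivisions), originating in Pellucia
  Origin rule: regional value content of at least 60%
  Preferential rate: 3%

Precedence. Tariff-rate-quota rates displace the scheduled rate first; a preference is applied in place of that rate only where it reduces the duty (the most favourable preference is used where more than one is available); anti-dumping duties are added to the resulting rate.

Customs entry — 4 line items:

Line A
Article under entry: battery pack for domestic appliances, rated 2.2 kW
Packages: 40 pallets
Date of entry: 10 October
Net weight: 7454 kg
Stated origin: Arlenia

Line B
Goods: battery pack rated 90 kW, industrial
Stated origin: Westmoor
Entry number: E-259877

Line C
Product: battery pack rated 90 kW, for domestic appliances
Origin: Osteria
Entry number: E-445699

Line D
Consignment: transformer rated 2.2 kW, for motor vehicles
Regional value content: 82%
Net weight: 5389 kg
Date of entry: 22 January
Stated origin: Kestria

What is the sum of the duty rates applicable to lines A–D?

Line A: battery pack → 7.2; rated 2.2 kW → 7.2.1; for domestic appliances → 7.2.1.2. Scheduled 22%. No special measure applies. → 22%.
Line B: battery pack → 7.2; rated 90 kW → 7.2.2; industrial → 7.2.2.1. Scheduled 25%. No special measure applies. → 25%.
Line C: battery pack → 7.2; rated 90 kW → 7.2.2; for domestic appliances → 7.2.2.2. Scheduled 3%. No special measure applies. → 3%.
Line D: transformer → 7.3; rated 2.2 kW → 7.3.1; for motor vehicles → 7.3.1.1. Scheduled 26%. Kestria agreement on 7.3.1: RVC ≥ 65% → 18% available; preferential 18%. → 18%.
Sum: 22% + 25% + 3% + 18% = 68%.

68%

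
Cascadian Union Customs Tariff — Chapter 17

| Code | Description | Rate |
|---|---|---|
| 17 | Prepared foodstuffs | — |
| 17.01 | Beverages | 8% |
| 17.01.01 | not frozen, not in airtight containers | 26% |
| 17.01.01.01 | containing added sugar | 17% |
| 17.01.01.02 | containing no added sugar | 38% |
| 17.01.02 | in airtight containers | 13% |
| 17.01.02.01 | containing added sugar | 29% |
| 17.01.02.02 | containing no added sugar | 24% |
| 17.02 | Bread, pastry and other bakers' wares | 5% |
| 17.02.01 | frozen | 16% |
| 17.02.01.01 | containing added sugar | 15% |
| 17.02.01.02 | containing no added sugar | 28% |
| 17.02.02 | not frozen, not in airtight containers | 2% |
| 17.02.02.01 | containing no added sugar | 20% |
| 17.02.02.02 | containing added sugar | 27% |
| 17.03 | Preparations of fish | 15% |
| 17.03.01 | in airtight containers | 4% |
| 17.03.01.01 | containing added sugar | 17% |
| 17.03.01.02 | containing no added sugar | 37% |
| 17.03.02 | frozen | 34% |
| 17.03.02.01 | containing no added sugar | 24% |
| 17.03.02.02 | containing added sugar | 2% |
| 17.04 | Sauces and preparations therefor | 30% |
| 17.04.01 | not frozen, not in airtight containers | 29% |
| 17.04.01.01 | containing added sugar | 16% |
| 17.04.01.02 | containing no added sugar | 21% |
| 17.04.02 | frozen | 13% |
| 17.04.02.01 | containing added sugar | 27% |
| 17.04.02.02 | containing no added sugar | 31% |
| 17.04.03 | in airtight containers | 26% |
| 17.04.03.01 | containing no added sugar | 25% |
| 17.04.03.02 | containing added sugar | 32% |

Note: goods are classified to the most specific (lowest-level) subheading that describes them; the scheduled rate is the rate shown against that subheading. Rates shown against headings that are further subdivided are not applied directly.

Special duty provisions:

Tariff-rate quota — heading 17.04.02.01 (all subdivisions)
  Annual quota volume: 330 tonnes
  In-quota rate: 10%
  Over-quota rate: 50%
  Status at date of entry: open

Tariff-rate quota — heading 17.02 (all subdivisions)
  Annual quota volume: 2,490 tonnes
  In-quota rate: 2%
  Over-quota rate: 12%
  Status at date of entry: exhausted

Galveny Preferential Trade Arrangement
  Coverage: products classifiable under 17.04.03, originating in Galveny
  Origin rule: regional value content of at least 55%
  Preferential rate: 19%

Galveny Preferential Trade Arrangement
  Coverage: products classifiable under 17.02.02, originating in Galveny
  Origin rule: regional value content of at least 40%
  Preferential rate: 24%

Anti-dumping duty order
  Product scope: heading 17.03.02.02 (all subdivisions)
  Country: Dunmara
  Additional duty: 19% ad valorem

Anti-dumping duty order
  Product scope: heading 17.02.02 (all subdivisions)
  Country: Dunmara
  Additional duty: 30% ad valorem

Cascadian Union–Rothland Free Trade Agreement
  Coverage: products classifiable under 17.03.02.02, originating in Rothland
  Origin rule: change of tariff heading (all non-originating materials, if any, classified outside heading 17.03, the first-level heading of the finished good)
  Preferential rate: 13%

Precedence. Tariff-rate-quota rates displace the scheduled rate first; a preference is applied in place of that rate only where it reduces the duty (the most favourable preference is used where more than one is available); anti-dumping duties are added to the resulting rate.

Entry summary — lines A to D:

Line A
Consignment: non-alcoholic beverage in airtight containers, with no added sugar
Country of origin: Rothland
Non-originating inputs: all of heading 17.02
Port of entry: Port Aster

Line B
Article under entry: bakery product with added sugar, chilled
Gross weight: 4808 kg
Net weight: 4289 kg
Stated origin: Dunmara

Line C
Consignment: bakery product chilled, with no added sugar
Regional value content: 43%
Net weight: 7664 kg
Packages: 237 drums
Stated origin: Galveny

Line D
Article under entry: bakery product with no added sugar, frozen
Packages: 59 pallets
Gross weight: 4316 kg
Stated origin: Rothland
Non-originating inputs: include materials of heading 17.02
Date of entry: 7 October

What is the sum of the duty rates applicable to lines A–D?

Line A: non-alcoholic beverage → 17.01; in airtight containers → 17.01.02; with no added sugar → 17.01.02.02. Scheduled 24%. Rothland agreement on 17.03.02.02: 17.01.02.02 not covered. → 24%.
Line B: bakery product → 17.02; chilled → 17.02.02; with added sugar → 17.02.02.02. Scheduled 27%. quota on 17.02 exhausted → over-quota 12%; anti-dumping (Dunmara, 17.02.02): +30%; total 12% + 30% = 42%. → 42%.
Line C: bakery product → 17.02; chilled → 17.02.02; with no added sugar → 17.02.02.01. Scheduled 20%. quota on 17.02 exhausted → over-quota 12%; Galveny agreement on 17.04.03: 17.02.02.01 not covered; Galveny agreement on 17.02.02: RVC ≥ 40% → 24% available; preference 24% not lower than 12% → no reduction. → 12%.
Line D: bakery product → 17.02; frozen → 17.02.01; with no added sugar → 17.02.01.02. Scheduled 28%. quota on 17.02 exhausted → over-quota 12%; Rothland agreement on 17.03.02.02: 17.02.01.02 not covered. → 12%.
Sum: 24% + 42% + 12% + 12% = 90%.

90%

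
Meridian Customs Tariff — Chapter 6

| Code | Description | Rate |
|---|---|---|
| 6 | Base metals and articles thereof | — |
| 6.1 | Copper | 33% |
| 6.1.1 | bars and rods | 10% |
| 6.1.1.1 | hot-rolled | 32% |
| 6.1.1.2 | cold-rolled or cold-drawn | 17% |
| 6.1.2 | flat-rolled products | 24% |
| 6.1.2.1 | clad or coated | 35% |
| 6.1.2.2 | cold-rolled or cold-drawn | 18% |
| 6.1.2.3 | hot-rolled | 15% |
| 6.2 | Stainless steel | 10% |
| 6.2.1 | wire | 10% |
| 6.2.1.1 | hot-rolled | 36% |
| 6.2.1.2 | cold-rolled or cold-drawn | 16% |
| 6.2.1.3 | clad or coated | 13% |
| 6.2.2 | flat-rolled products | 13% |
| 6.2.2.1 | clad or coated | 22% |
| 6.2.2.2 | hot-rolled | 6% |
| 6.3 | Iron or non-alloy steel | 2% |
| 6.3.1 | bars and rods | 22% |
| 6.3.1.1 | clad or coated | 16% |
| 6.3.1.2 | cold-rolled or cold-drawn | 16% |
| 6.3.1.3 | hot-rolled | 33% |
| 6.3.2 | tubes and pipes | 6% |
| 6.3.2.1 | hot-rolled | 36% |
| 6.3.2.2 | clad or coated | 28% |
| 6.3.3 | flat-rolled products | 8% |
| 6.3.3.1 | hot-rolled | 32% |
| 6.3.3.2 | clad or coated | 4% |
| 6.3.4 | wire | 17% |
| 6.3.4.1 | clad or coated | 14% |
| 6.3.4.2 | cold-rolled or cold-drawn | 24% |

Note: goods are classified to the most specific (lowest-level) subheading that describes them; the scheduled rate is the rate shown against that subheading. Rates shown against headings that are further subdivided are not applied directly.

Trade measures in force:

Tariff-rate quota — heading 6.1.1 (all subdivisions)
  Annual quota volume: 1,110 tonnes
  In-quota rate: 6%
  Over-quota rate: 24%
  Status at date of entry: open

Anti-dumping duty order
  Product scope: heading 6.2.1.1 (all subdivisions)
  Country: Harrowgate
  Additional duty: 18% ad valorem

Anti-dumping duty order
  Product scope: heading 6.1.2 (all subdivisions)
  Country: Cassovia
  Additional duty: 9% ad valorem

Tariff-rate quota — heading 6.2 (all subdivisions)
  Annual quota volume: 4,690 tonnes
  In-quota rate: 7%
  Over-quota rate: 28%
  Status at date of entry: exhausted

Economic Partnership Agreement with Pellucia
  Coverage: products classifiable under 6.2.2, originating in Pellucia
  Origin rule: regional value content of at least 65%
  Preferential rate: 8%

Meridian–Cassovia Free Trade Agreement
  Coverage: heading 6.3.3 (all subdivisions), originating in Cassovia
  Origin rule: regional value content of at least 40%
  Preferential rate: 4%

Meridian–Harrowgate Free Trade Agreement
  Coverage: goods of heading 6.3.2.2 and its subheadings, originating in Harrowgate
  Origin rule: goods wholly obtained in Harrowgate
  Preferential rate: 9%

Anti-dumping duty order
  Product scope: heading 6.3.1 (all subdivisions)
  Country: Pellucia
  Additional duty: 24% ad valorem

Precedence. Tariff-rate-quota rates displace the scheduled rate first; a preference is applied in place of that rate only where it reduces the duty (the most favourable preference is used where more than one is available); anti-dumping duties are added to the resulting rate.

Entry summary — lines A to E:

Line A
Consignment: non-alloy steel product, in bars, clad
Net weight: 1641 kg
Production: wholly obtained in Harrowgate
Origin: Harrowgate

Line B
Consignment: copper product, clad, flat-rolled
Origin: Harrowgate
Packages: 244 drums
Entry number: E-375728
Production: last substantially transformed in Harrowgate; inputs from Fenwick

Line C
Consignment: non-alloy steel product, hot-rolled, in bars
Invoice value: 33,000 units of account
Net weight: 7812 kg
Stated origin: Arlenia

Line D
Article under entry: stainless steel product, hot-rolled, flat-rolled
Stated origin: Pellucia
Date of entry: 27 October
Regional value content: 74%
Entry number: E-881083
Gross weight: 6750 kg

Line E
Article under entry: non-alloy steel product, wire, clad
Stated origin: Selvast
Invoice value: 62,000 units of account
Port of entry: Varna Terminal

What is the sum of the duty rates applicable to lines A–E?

106%

Line A: non-alloy steel → 6.3; in bars → 6.3.1; clad → 6.3.1.1. Scheduled 16%. Harrowgate agreement on 6.3.2.2: 6.3.1.1 not covered. → 16%.
Line B: copper → 6.1; flat-rolled → 6.1.2; clad → 6.1.2.1. Scheduled 35%. Harrowgate agreement on 6.3.2.2: 6.1.2.1 not covered. → 35%.
Line C: non-alloy steel → 6.3; in bars → 6.3.1; hot-rolled → 6.3.1.3. Scheduled 33%. No special measure applies. → 33%.
Line D: stainless steel → 6.2; flat-rolled → 6.2.2; hot-rolled → 6.2.2.2. Scheduled 6%. quota on 6.2 exhausted → over-quota 28%; Pellucia agreement on 6.2.2: RVC ≥ 65% → 8% available; preferential 8%. → 8%.
Line E: non-alloy steel → 6.3; wire → 6.3.4; clad → 6.3.4.1. Scheduled 14%. No special measure applies. → 14%.
Sum: 16% + 35% + 33% + 8% + 14% = 106%.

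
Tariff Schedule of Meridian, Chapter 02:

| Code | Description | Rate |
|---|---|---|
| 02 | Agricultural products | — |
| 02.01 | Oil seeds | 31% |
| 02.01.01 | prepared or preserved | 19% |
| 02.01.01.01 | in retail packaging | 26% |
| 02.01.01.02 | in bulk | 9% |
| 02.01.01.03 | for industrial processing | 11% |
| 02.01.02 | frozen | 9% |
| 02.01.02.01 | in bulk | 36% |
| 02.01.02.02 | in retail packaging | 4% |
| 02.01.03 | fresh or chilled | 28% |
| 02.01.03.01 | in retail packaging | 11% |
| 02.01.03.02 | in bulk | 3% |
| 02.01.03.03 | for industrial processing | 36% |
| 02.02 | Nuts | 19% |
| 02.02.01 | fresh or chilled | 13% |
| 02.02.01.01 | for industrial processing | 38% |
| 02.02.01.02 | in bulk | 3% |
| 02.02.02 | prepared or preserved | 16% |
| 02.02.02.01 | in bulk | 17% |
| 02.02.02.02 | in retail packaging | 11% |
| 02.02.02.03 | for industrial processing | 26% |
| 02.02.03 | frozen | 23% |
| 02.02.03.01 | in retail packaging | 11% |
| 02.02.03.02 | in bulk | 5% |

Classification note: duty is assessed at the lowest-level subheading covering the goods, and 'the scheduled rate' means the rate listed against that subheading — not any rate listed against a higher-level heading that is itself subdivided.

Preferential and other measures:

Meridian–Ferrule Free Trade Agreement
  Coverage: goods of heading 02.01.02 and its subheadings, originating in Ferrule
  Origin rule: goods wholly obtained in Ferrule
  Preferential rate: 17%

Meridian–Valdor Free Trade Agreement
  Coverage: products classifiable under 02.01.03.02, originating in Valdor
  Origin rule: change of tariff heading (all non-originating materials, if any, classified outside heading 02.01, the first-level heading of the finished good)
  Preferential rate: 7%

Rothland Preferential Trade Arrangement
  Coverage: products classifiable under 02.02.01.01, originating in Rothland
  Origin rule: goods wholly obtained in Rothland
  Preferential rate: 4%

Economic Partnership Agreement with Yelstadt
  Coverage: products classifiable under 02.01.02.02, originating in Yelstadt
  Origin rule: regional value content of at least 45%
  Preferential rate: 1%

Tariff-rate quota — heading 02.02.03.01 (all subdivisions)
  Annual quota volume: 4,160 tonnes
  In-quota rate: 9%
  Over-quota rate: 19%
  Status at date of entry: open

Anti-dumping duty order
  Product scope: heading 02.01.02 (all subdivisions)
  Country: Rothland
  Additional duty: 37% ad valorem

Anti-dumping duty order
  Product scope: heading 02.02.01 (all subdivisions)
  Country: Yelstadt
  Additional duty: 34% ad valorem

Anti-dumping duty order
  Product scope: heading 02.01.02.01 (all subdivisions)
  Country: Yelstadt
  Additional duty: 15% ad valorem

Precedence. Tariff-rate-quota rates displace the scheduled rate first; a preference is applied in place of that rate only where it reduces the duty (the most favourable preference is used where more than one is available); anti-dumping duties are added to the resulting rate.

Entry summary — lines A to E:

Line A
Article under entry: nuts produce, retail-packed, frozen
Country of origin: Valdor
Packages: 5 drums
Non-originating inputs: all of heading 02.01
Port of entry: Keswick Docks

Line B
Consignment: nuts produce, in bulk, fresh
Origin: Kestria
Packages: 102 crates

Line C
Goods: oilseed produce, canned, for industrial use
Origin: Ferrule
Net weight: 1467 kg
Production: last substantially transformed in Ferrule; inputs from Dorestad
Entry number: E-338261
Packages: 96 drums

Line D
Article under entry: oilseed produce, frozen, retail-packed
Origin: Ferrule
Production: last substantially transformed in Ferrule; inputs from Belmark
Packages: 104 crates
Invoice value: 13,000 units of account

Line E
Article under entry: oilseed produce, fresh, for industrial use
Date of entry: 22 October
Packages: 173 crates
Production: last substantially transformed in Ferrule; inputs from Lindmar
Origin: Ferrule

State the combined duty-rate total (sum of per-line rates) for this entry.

Line A: nuts → 02.02; frozen → 02.02.03; retail-packed → 02.02.03.01. Scheduled 11%. quota on 02.02.03.01 open → in-quota 9%; Valdor agreement on 02.01.03.02: 02.02.03.01 not covered. → 9%.
Line B: nuts → 02.02; fresh → 02.02.01; in bulk → 02.02.01.02. Scheduled 3%. No special measure applies. → 3%.
Line C: oilseed → 02.01; canned → 02.01.01; for industrial use → 02.01.01.03. Scheduled 11%. Ferrule agreement on 02.01.02: 02.01.01.03 not covered. → 11%.
Line D: oilseed → 02.01; frozen → 02.01.02; retail-packed → 02.01.02.02. Scheduled 4%. Ferrule agreement on 02.01.02: not wholly obtained. → 4%.
Line E: oilseed → 02.01; fresh → 02.01.03; for industrial use → 02.01.03.03. Scheduled 36%. Ferrule agreement on 02.01.02: 02.01.03.03 not covered. → 36%.
Sum: 9% + 3% + 11% + 4% + 36% = 63%.

63%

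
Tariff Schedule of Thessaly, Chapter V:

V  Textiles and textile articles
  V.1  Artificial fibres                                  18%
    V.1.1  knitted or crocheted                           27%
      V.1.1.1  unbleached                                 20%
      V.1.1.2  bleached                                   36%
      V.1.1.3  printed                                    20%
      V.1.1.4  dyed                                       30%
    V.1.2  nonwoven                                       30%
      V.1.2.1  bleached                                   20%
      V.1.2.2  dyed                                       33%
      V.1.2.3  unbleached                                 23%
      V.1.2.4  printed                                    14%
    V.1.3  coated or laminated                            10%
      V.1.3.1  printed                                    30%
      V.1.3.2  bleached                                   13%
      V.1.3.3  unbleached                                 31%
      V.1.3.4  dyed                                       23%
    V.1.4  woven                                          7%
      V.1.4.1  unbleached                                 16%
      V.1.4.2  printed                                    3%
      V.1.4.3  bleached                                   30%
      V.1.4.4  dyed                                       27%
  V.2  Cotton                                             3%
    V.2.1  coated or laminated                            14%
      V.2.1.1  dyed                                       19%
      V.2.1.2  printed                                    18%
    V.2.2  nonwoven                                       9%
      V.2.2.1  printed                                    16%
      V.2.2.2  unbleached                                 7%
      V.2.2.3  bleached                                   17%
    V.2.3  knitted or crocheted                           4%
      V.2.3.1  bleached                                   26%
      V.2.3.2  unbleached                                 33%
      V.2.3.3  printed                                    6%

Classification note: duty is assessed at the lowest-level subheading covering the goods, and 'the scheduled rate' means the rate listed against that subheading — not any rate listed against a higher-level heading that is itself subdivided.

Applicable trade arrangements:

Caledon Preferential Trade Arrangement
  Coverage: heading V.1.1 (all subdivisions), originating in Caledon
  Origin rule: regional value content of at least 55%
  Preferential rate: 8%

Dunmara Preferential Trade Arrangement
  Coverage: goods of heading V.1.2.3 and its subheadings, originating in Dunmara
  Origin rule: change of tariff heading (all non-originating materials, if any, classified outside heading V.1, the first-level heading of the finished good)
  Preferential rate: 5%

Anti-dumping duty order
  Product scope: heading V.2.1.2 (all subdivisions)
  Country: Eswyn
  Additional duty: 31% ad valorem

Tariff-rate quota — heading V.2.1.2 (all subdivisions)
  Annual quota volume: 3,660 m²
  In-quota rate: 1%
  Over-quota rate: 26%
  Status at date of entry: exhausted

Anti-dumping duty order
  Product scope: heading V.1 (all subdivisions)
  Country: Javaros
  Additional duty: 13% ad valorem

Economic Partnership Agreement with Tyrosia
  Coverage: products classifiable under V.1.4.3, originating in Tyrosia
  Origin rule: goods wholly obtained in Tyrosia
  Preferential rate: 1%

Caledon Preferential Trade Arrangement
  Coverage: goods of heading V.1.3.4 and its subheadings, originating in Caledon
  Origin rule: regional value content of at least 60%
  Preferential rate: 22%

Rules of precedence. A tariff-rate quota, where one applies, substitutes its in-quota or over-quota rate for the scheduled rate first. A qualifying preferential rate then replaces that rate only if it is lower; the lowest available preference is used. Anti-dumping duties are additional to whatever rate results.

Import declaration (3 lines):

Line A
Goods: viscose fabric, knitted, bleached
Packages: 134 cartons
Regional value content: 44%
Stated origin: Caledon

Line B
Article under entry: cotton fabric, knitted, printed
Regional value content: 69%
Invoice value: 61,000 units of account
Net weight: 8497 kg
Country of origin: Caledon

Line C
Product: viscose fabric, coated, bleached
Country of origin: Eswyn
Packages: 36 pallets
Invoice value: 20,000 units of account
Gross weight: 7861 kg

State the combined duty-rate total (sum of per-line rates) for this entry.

Line A: viscose → V.1; knitted → V.1.1; bleached → V.1.1.2. Scheduled 36%. Caledon agreement on V.1.1: RVC < 55%; Caledon agreement on V.1.3.4: V.1.1.2 not covered. → 36%.
Line B: cotton → V.2; knitted → V.2.3; printed → V.2.3.3. Scheduled 6%. Caledon agreement on V.1.1: V.2.3.3 not covered; Caledon agreement on V.1.3.4: V.2.3.3 not covered. → 6%.
Line C: viscose → V.1; coated → V.1.3; bleached → V.1.3.2. Scheduled 13%. No special measure applies. → 13%.
Sum: 36% + 6% + 13% = 55%.

55%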